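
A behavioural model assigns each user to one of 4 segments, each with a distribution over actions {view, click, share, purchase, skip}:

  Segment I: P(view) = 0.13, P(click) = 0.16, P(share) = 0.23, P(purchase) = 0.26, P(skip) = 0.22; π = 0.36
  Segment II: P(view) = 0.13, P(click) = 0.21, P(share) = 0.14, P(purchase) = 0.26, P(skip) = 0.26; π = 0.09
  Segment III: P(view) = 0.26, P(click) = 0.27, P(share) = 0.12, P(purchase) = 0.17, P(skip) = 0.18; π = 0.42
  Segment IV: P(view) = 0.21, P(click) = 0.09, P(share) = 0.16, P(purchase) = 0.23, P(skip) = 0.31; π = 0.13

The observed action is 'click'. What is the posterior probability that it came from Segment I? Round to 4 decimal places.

By Bayes' theorem, P(k | x) = P(Z=k) f_k(x) / Σ_j P(Z=j) f_j(x).
Categorical probabilities:
  L_I = 0.16
  L_II = 0.21
  L_III = 0.27
  L_IV = 0.09
Prior × likelihood for each component:
  P(Z=I)·L_I = 0.36 × 0.16 = 0.0576
  P(Z=II)·L_II = 0.09 × 0.21 = 0.0189
  P(Z=III)·L_III = 0.42 × 0.27 = 0.1134
  P(Z=IV)·L_IV = 0.13 × 0.09 = 0.0117
Sum: 0.0576 + 0.0189 + 0.1134 + 0.0117 = 0.2016
Responsibility of Segment I: 0.0576 / 0.2016 ≈ 0.2857

0.2857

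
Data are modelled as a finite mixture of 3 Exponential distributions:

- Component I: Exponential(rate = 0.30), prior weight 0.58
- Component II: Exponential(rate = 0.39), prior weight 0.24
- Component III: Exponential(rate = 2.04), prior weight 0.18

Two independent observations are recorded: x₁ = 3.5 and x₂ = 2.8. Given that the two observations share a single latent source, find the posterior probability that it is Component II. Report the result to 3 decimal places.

P(component k | x) = P(Z=k)·f_k(x) / marginal(x), where marginal(x) = Σ_j P(Z=j)·f_j(x).
Since both observations come from the same component, the likelihood for component k is f_k(x₁)·f_k(x₂).
  L_I = [0.30·e^(−0.30·3.5) = 0.30·e^(−1.0500) = 0.104981] × [0.129513] = 0.0135965
  L_II = [0.39·e^(−0.39·3.5) = 0.39·e^(−1.3650) = 0.0995985] × [0.130862] = 0.0130337
  L_III = [2.04·e^(−2.04·3.5) = 2.04·e^(−7.1400) = 0.00161721] × [0.00674435] = 1.09071e-05
Prior × likelihood for each component:
  P(Z=I)·L_I = 0.58 × 0.0135965 = 0.00788595
  P(Z=II)·L_II = 0.24 × 0.0130337 = 0.00312809
  P(Z=III)·L_III = 0.18 × 1.09071e-05 = 1.96327e-06
Sum: 0.00788595 + 0.00312809 + 1.96327e-06 = 0.011016
P(Component II | x₁, x₂) ≈ 0.284

0.284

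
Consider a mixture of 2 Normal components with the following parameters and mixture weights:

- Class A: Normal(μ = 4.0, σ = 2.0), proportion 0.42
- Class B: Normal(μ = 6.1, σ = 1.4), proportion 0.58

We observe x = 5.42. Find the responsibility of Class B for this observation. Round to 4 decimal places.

P(component k | x) = π_k·f_k(x) / marginal(x), where marginal(x) = Σ_j π_j·f_j(x).
Component likelihoods at x = 5.42:
  p_A = (1/(2.0·√(2π)))·exp(−(5.42−4.0)²/(2·2.0²)) = 0.199471·exp(-0.25205) = 0.15503
  p_B = (1/(1.4·√(2π)))·exp(−(5.42−6.1)²/(2·1.4²)) = 0.284959·exp(-0.11796) = 0.253252
Weight by the priors:
  π_A·p_A = 0.42 × 0.15503 = 0.0651127
  π_B·p_B = 0.58 × 0.253252 = 0.146886
Denominator: 0.0651127 + 0.146886 = 0.211999
P(Class B | x) ≈ 0.6929

0.6929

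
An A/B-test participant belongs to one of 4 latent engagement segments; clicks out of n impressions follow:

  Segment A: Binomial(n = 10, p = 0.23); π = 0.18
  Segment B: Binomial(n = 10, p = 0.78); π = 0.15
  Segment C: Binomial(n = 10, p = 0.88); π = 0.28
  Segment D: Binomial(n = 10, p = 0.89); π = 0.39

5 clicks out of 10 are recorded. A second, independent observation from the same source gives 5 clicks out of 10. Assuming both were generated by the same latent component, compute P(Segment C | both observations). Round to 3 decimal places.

Apply Bayes' rule: the posterior for each component is proportional to its prior times its likelihood at x.
Since both observations come from the same component, the likelihood for component k is f_k(x₁)·f_k(x₂).
  L_A = [C(10,5)·0.23^5·0.77^5 = 252·0.000643634·0.270678 = 0.0439029] × [0.0439029] = 0.00192747
  L_B = [C(10,5)·0.78^5·0.22^5 = 252·0.288717·0.000515363 = 0.0374962] × [0.0374962] = 0.00140596
  L_C = [C(10,5)·0.88^5·0.12^5 = 252·0.527732·2.48832e-05 = 0.00330918] × [0.00330918] = 1.09507e-05
  L_D = [C(10,5)·0.89^5·0.11^5 = 252·0.558406·1.61051e-05 = 0.00226628] × [0.00226628] = 5.13604e-06
Prior × likelihood for each component:
  P(Z=A)·L_A = 0.18 × 0.00192747 = 0.000346944
  P(Z=B)·L_B = 0.15 × 0.00140596 = 0.000210894
  P(Z=C)·L_C = 0.28 × 1.09507e-05 = 3.06618e-06
  P(Z=D)·L_D = 0.39 × 5.13604e-06 = 2.00305e-06
Sum: 0.000346944 + 0.000210894 + 3.06618e-06 + 2.00305e-06 = 0.000562908
P(Segment C | x₁, x₂) = 3.06618e-06 / 0.000562908 ≈ 0.005

0.005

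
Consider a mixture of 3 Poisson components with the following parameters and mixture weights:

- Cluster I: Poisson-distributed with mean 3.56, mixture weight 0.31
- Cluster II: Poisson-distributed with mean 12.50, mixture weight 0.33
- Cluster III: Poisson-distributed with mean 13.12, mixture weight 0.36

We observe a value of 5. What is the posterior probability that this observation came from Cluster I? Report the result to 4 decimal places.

P(component k | x) = w_k·f_k(x) / marginal(x), where marginal(x) = Σ_j w_j·f_j(x).
Evaluate each component's likelihood at the observed value:
  L_I = 0.135513
  L_II = 0.00947737
  L_III = 0.00649448
Weight by the priors:
  w_I·L_I = 0.31 × 0.135513 = 0.042009
  w_II·L_II = 0.33 × 0.00947737 = 0.00312753
  w_III·L_III = 0.36 × 0.00649448 = 0.00233801
Denominator: 0.042009 + 0.00312753 + 0.00233801 = 0.0474745
P(Cluster I | 5) = 0.042009 / 0.0474745 ≈ 0.8849

0.8849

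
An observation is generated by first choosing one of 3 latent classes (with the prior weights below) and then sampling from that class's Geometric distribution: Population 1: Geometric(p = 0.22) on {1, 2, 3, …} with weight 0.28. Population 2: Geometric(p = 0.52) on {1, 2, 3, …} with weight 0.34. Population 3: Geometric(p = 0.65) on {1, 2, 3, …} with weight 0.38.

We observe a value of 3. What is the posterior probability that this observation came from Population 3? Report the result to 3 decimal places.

By Bayes' theorem, P(k | x) = π_k f_k(x) / Σ_j π_j f_j(x).
Component likelihoods at x = 3:
  p_1 = 0.22·(1−0.22)^2 = 0.22·0.6084 = 0.133848
  p_2 = 0.52·(1−0.52)^2 = 0.52·0.2304 = 0.119808
  p_3 = 0.65·(1−0.65)^2 = 0.65·0.1225 = 0.079625
Unnormalised posteriors:
  π_1·p_1 = 0.28 × 0.133848 = 0.0374774
  π_2·p_2 = 0.34 × 0.119808 = 0.0407347
  π_3·p_3 = 0.38 × 0.079625 = 0.0302575
Sum: 0.0374774 + 0.0407347 + 0.0302575 = 0.10847
P(Population 3 | 3) = 0.0302575 / 0.10847 ≈ 0.279

0.279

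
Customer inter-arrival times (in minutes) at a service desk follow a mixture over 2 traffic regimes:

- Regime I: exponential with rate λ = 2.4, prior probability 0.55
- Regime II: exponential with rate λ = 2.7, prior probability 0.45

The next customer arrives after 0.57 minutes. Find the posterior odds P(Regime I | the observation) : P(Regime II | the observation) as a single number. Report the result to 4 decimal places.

1.2890

Since P(k|x) ∝ π_k f_k(x), the posterior odds are π_i f_i(x) / (π_j f_j(x)).
Component likelihoods at x = 0.57 minutes:
  L_I = 2.4·e^(−2.4·0.57) = 2.4·e^(−1.3680) = 0.611078
  L_II = 2.7·e^(−2.7·0.57) = 2.7·e^(−1.5390) = 0.579408
Odds = (0.55/0.45) × (0.611078/0.579408) = 1.22222 × 1.05466 ≈ 1.2890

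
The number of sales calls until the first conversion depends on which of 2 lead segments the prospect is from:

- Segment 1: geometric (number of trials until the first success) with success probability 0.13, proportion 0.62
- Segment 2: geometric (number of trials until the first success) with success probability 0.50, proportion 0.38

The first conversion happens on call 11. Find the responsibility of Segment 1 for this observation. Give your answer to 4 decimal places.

0.9908

By Bayes' theorem, P(k | x) = P(Z=k) f_k(x) / Σ_j P(Z=j) f_j(x).
Component likelihoods at x = 11:
  L_1 = 0.13·(1−0.13)^10 = 0.13·0.248423 = 0.032295
  L_2 = 0.50·(1−0.50)^10 = 0.50·0.000976562 = 0.000488281
Weight by the priors:
  P(Z=1)·L_1 = 0.62 × 0.032295 = 0.0200229
  P(Z=2)·L_2 = 0.38 × 0.000488281 = 0.000185547
Normaliser: 0.0200229 + 0.000185547 = 0.0202085
P(Segment 1 | data) ≈ 0.9908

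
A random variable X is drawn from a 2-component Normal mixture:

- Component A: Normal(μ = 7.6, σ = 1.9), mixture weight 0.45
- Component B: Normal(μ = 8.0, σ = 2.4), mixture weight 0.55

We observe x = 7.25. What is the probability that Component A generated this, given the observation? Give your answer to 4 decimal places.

0.5162

The responsibility of component k is P(Z=k) f_k(x) divided by Σ_j P(Z=j) f_j(x).
Component likelihoods at x = 7.25:
  f_A = (1/(1.9·√(2π)))·exp(−(7.25−7.6)²/(2·1.9²)) = 0.209970·exp(-0.01697) = 0.206437
  f_B = (1/(2.4·√(2π)))·exp(−(7.25−8.0)²/(2·2.4²)) = 0.166226·exp(-0.04883) = 0.158304
Unnormalised posteriors:
  P(Z=A)·f_A = 0.45 × 0.206437 = 0.0928967
  P(Z=B)·f_B = 0.55 × 0.158304 = 0.0870674
Normaliser: 0.0928967 + 0.0870674 = 0.179964
P(Component A | 7.25) ≈ 0.5162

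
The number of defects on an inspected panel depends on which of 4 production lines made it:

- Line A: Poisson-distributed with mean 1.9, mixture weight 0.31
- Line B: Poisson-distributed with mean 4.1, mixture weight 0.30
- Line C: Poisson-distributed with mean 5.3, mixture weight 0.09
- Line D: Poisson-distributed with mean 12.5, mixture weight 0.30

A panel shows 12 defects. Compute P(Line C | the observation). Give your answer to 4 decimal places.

By Bayes' theorem, P(k | x) = π_k f_k(x) / Σ_j π_j f_j(x).
Poisson probabilities:
  L_A = e^(−1.9)·1.9^12/12! = 6.91109e-07
  L_B = e^(−4.1)·4.1^12/12! = 0.00078066
  L_C = e^(−5.3)·5.3^12/12! = 0.00511933
  L_D = e^(−12.5)·12.5^12/12! = 0.113215
Multiply by the mixture weights:
  π_A·L_A = 0.31 × 6.91109e-07 = 2.14244e-07
  π_B·L_B = 0.30 × 0.00078066 = 0.000234198
  π_C·L_C = 0.09 × 0.00511933 = 0.000460739
  π_D·L_D = 0.30 × 0.113215 = 0.0339644
Evidence: 2.14244e-07 + 0.000234198 + 0.000460739 + 0.0339644 = 0.0346595
So the posterior for Line C is 0.000460739 / 0.0346595 ≈ 0.0133.

0.0133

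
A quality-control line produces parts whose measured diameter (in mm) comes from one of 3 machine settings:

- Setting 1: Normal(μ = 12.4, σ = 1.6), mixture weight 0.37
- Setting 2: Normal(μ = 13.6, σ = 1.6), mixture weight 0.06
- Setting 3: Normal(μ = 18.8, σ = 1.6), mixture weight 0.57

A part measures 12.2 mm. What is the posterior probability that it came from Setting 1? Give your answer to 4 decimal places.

Apply Bayes' rule: the posterior for each component is proportional to its prior times its likelihood at x.
Component likelihoods at x = 12.2 mm:
  L_1 = 0.247399
  L_2 = 0.170034
  L_3 = 5.03378e-05
Prior × likelihood for each component:
  P(Z=1)·L_1 = 0.37 × 0.247399 = 0.0915375
  P(Z=2)·L_2 = 0.06 × 0.170034 = 0.0102021
  P(Z=3)·L_3 = 0.57 × 5.03378e-05 = 2.86925e-05
Sum: 0.0915375 + 0.0102021 + 2.86925e-05 = 0.101768
P(Setting 1 | data) = 0.0915375 / 0.101768 ≈ 0.8995

0.8995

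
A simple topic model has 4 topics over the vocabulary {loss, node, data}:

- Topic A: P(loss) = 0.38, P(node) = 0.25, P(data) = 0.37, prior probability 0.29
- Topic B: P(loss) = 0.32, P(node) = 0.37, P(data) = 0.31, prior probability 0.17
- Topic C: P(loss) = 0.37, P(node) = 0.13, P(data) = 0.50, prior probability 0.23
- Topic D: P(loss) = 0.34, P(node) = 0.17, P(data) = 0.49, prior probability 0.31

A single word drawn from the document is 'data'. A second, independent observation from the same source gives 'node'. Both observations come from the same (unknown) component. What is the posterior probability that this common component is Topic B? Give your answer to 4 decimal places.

Apply Bayes' rule: the posterior for each component is proportional to its prior times its likelihood at x.
Since both observations come from the same component, the likelihood for component k is f_k(x₁)·f_k(x₂).
  f_A = [P(data | comp) = 0.37] × [0.25] = 0.0925
  f_B = [P(data | comp) = 0.31] × [0.37] = 0.1147
  f_C = [P(data | comp) = 0.50] × [0.13] = 0.065
  f_D = [P(data | comp) = 0.49] × [0.17] = 0.0833
Multiply by the mixture weights:
  w_A·f_A = 0.29 × 0.0925 = 0.026825
  w_B·f_B = 0.17 × 0.1147 = 0.019499
  w_C·f_C = 0.23 × 0.065 = 0.01495
  w_D·f_D = 0.31 × 0.0833 = 0.025823
Normaliser: 0.026825 + 0.019499 + 0.01495 + 0.025823 = 0.087097
Responsibility of Topic B: 0.019499 / 0.087097 ≈ 0.2239

0.2239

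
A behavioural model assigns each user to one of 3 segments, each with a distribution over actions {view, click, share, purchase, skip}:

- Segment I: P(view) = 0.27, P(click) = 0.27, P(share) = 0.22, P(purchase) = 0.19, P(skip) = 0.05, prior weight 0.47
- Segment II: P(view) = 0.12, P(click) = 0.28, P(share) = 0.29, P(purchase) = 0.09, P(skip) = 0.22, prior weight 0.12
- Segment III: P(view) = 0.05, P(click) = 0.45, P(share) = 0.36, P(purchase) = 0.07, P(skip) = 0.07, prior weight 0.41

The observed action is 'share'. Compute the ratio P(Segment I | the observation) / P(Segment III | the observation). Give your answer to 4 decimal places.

Since P(k|x) ∝ π_k f_k(x), the posterior odds are π_i f_i(x) / (π_j f_j(x)).
Evaluate each component's likelihood at the observed value:
  L_I = 0.22
  L_II = 0.29
  L_III = 0.36
Odds = (0.47/0.41) × (0.22/0.36) = 1.14634 × 0.611111 ≈ 0.7005

0.7005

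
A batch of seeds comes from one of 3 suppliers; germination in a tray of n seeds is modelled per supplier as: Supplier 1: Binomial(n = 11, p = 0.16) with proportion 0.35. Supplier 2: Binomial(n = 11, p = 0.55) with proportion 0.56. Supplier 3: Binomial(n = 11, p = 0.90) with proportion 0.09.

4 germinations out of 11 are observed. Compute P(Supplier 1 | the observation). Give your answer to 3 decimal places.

0.261

Apply Bayes' rule: the posterior for each component is proportional to its prior times its likelihood at x.
Binomial probabilities:
  f_1 = C(11,4)·0.16^4·0.84^7 = 330·0.00065536·0.29509 = 0.0638188
  f_2 = C(11,4)·0.55^4·0.45^7 = 330·0.0915063·0.00373669 = 0.112837
  f_3 = C(11,4)·0.90^4·0.10^7 = 330·0.6561·1e-07 = 2.16513e-05
Multiply by the mixture weights:
  π_1·f_1 = 0.35 × 0.0638188 = 0.0223366
  π_2·f_2 = 0.56 × 0.112837 = 0.0631888
  π_3·f_3 = 0.09 × 2.16513e-05 = 1.94862e-06
Marginal: 0.0223366 + 0.0631888 + 1.94862e-06 = 0.0855274
Responsibility of Supplier 1: 0.0223366 / 0.0855274 ≈ 0.261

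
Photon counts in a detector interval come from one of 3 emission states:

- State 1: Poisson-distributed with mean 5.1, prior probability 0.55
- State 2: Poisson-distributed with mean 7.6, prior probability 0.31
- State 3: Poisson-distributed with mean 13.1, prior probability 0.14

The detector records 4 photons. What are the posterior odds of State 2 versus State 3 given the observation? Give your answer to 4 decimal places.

61.3794

Posterior odds = (π_i f_i(x)) / (π_j f_j(x)); the normalising sum cancels.
Poisson probabilities:
  f_1 = 0.171857
  f_2 = 0.0695673
  f_3 = 0.00250967
0.0215659 / 0.000351353 ≈ 61.3794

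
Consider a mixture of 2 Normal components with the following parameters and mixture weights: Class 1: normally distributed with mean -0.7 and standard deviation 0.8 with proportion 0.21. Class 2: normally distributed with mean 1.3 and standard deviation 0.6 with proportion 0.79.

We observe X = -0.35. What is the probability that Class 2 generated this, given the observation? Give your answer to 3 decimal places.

0.112

Posterior ∝ prior × likelihood, so P(k | x) ∝ w_k f_k(x); normalise over all components.
Evaluate each component's likelihood at the observed value:
  f_1 = (1/(0.8·√(2π)))·exp(−(-0.35−-0.7)²/(2·0.8²)) = 0.498678·exp(-0.09570) = 0.453165
  f_2 = (1/(0.6·√(2π)))·exp(−(-0.35−1.3)²/(2·0.6²)) = 0.664904·exp(-3.78125) = 0.0151559
Prior × likelihood for each component:
  w_1·f_1 = 0.21 × 0.453165 = 0.0951647
  w_2·f_2 = 0.79 × 0.0151559 = 0.0119732
Normaliser: 0.0951647 + 0.0119732 = 0.107138
Responsibility of Class 2: 0.0119732 / 0.107138 ≈ 0.112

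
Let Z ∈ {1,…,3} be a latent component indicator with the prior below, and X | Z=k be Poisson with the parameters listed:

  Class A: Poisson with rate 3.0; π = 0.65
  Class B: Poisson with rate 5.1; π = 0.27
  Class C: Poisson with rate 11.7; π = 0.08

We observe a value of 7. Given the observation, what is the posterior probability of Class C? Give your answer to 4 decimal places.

The responsibility of component k is π_k f_k(x) divided by Σ_j π_j f_j(x).
Component likelihoods at x = 7:
  f_A = e^(−3.0)·3.0^7/7! = 0.021604
  f_B = e^(−5.1)·5.1^7/7! = 0.108557
  f_C = e^(−11.7)·11.7^7/7! = 0.0493884
Unnormalised posteriors:
  π_A·f_A = 0.65 × 0.021604 = 0.0140426
  π_B·f_B = 0.27 × 0.108557 = 0.0293105
  π_C·f_C = 0.08 × 0.0493884 = 0.00395107
Normaliser: 0.0140426 + 0.0293105 + 0.00395107 = 0.0473042
Responsibility of Class C: 0.00395107 / 0.0473042 ≈ 0.0835

0.0835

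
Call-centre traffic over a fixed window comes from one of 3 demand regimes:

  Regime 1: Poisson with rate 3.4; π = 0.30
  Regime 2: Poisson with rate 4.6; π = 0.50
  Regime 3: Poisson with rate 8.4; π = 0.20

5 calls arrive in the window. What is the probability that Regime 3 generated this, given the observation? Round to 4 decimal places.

0.1121

Apply Bayes' rule: the posterior for each component is proportional to its prior times its likelihood at x.
Evaluate each component's likelihood at the observed value:
  p_1 = e^(−3.4)·3.4^5/5! = 0.126361
  p_2 = e^(−4.6)·4.6^5/5! = 0.172526
  p_3 = e^(−8.4)·8.4^5/5! = 0.0783685
Unnormalised posteriors:
  π_1·p_1 = 0.30 × 0.126361 = 0.0379082
  π_2·p_2 = 0.50 × 0.172526 = 0.0862628
  π_3·p_3 = 0.20 × 0.0783685 = 0.0156737
Evidence: 0.0379082 + 0.0862628 + 0.0156737 = 0.139845
P(Regime 3 | data) ≈ 0.1121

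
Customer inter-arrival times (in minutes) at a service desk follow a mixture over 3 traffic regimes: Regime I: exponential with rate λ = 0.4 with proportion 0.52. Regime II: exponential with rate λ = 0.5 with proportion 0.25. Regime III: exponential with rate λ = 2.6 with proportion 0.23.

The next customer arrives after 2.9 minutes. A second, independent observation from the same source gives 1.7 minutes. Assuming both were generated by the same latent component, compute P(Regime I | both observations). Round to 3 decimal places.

Apply Bayes' rule: the posterior for each component is proportional to its prior times its likelihood at x.
Since both observations come from the same component, the likelihood for component k is f_k(x₁)·f_k(x₂).
  p_I = [0.125394] × [0.202647] = 0.0254108
  p_II = [0.117285] × [0.213707] = 0.0250647
  p_III = [0.00138163] × [0.031289] = 4.32299e-05
Weight by the priors:
  w_I·p_I = 0.52 × 0.0254108 = 0.0132136
  w_II·p_II = 0.25 × 0.0250647 = 0.00626618
  w_III·p_III = 0.23 × 4.32299e-05 = 9.94289e-06
Normaliser: 0.0132136 + 0.00626618 + 9.94289e-06 = 0.0194897
P(Regime I | data) ≈ 0.678

0.678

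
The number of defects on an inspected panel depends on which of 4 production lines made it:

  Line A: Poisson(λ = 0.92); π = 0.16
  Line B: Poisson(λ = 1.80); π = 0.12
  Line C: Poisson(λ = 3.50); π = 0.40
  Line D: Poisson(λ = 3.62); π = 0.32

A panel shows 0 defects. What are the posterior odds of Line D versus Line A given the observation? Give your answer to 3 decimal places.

The posterior odds equal the prior odds times the likelihood ratio: (π_i/π_j)·(f_i(x)/f_j(x)).
Poisson probabilities:
  f_A = 0.398519
  f_B = 0.165299
  f_C = 0.0301974
  f_D = 0.0267827
0.00857046 / 0.063763 ≈ 0.134

0.134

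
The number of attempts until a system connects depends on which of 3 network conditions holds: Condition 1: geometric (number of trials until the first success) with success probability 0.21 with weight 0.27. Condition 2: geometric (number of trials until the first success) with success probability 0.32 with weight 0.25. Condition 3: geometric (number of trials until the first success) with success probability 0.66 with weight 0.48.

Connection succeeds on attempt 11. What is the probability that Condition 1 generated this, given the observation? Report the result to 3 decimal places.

0.760

Posterior ∝ prior × likelihood, so P(k | x) ∝ w_k f_k(x); normalise over all components.
Evaluate each component's likelihood at the observed value:
  p_1 = 0.0198834
  p_2 = 0.00676455
  p_3 = 1.36249e-05
Prior × likelihood for each component:
  w_1·p_1 = 0.27 × 0.0198834 = 0.00536851
  w_2·p_2 = 0.25 × 0.00676455 = 0.00169114
  w_3·p_3 = 0.48 × 1.36249e-05 = 6.53995e-06
Evidence: 0.00536851 + 0.00169114 + 6.53995e-06 = 0.00706619
P(Condition 1 | 11) ≈ 0.760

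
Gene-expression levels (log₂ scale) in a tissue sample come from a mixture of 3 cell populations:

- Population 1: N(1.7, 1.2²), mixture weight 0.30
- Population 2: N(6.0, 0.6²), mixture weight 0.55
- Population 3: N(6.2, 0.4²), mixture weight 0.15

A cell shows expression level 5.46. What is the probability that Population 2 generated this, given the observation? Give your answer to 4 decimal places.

By Bayes' theorem, P(k | x) = π_k f_k(x) / Σ_j π_j f_j(x).
Normal densities:
  p_1 = (1/(1.2·√(2π)))·exp(−(5.46−1.7)²/(2·1.2²)) = 0.332452·exp(-4.90889) = 0.00245372
  p_2 = (1/(0.6·√(2π)))·exp(−(5.46−6.0)²/(2·0.6²)) = 0.664904·exp(-0.40500) = 0.443475
  p_3 = (1/(0.4·√(2π)))·exp(−(5.46−6.2)²/(2·0.4²)) = 0.997356·exp(-1.71125) = 0.180162
Unnormalised posteriors:
  π_1·p_1 = 0.30 × 0.00245372 = 0.000736117
  π_2·p_2 = 0.55 × 0.443475 = 0.243911
  π_3·p_3 = 0.15 × 0.180162 = 0.0270243
Denominator: 0.000736117 + 0.243911 + 0.0270243 = 0.271672
P(Population 2 | data) = 0.243911 / 0.271672 ≈ 0.8978

0.8978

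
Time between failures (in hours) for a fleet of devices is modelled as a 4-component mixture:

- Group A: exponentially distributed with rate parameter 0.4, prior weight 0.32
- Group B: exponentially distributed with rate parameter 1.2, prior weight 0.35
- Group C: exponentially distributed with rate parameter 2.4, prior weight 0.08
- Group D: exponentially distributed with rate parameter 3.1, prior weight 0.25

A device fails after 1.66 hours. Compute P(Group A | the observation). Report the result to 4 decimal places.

By Bayes' theorem, P(k | x) = w_k f_k(x) / Σ_j w_j f_j(x).
Evaluate each component's likelihood at the observed value:
  p_A = 0.4·e^(−0.4·1.66) = 0.4·e^(−0.6640) = 0.205915
  p_B = 1.2·e^(−1.2·1.66) = 1.2·e^(−1.9920) = 0.163707
  p_C = 2.4·e^(−2.4·1.66) = 2.4·e^(−3.9840) = 0.0446665
  p_D = 3.1·e^(−3.1·1.66) = 3.1·e^(−5.1460) = 0.0180502
Unnormalised posteriors:
  w_A·p_A = 0.32 × 0.205915 = 0.0658929
  w_B·p_B = 0.35 × 0.163707 = 0.0572974
  w_C·p_C = 0.08 × 0.0446665 = 0.00357332
  w_D·p_D = 0.25 × 0.0180502 = 0.00451255
Sum: 0.0658929 + 0.0572974 + 0.00357332 + 0.00451255 = 0.131276
P(Group A | data) ≈ 0.5019

0.5019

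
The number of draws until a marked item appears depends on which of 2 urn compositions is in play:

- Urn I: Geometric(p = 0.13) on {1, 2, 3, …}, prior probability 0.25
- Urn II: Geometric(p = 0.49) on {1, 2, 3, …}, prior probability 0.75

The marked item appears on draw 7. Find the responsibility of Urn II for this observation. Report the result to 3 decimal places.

Posterior ∝ prior × likelihood, so P(k | x) ∝ w_k f_k(x); normalise over all components.
Geometric probabilities:
  L_I = 0.13·(1−0.13)^6 = 0.13·0.433626 = 0.0563714
  L_II = 0.49·(1−0.49)^6 = 0.49·0.0175963 = 0.00862218
Unnormalised posteriors:
  w_I·L_I = 0.25 × 0.0563714 = 0.0140929
  w_II·L_II = 0.75 × 0.00862218 = 0.00646664
Evidence: 0.0140929 + 0.00646664 = 0.0205595
Responsibility of Urn II: 0.00646664 / 0.0205595 ≈ 0.315

0.315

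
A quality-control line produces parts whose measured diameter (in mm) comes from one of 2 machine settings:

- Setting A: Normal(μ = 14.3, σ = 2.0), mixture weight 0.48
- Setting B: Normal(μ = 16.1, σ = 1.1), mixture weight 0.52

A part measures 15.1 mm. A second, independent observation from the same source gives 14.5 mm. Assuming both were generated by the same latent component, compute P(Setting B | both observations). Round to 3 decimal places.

0.472

Apply Bayes' rule: the posterior for each component is proportional to its prior times its likelihood at x.
Since both observations come from the same component, the likelihood for component k is f_k(x₁)·f_k(x₂).
  f_A = [(1/(2.0·√(2π)))·exp(−(15.1−14.3)²/(2·2.0²)) = 0.199471·exp(-0.08000) = 0.184135] × [0.198476] = 0.0365464
  f_B = [(1/(1.1·√(2π)))·exp(−(15.1−16.1)²/(2·1.1²)) = 0.362675·exp(-0.41322) = 0.239915] × [0.125921] = 0.0302103
Weight by the priors:
  P(Z=A)·f_A = 0.48 × 0.0365464 = 0.0175423
  P(Z=B)·f_B = 0.52 × 0.0302103 = 0.0157094
Marginal: 0.0175423 + 0.0157094 = 0.0332517
P(Setting B | x) ≈ 0.472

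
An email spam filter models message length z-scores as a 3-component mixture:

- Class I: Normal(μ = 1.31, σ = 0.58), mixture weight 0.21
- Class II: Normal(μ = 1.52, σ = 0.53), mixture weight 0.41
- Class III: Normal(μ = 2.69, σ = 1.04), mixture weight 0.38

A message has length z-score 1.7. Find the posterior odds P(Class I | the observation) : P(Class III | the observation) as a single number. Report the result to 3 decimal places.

1.243

Only the two components matter; the odds are (π_i f_i(x)) / (π_j f_j(x)).
Evaluate each component's likelihood at the observed value:
  f_I = 0.548657
  f_II = 0.710539
  f_III = 0.243841
0.115218 / 0.0926597 ≈ 1.243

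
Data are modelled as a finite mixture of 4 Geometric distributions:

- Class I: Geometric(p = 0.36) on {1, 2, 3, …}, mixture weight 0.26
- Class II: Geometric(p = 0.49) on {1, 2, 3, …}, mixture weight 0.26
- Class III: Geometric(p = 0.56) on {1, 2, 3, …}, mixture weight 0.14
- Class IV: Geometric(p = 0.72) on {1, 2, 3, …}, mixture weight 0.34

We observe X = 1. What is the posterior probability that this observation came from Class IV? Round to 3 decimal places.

The responsibility of component k is π_k f_k(x) divided by Σ_j π_j f_j(x).
Component likelihoods at x = 1:
  L_I = 0.36
  L_II = 0.49
  L_III = 0.56
  L_IV = 0.72
Prior × likelihood for each component:
  π_I·L_I = 0.26 × 0.36 = 0.0936
  π_II·L_II = 0.26 × 0.49 = 0.1274
  π_III·L_III = 0.14 × 0.56 = 0.0784
  π_IV·L_IV = 0.34 × 0.72 = 0.2448
Sum: 0.0936 + 0.1274 + 0.0784 + 0.2448 = 0.5442
So the posterior for Class IV is 0.2448 / 0.5442 ≈ 0.450.

0.450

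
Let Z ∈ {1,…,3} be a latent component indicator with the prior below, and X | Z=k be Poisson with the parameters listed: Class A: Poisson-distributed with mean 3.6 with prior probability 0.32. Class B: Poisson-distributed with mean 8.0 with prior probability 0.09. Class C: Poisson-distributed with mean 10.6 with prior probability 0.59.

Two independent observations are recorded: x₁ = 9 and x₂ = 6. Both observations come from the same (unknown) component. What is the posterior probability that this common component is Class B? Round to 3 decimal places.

The responsibility of component k is π_k f_k(x) divided by Σ_j π_j f_j(x).
Since both observations come from the same component, the likelihood for component k is f_k(x₁)·f_k(x₂).
  p_A = [0.00764715] × [0.0826081] = 0.000631716
  p_B = [0.124077] × [0.122138] = 0.0151545
  p_C = [0.116003] × [0.0490887] = 0.00569442
Prior × likelihood for each component:
  π_A·p_A = 0.32 × 0.000631716 = 0.000202149
  π_B·p_B = 0.09 × 0.0151545 = 0.00136391
  π_C·p_C = 0.59 × 0.00569442 = 0.00335971
Evidence: 0.000202149 + 0.00136391 + 0.00335971 = 0.00492576
So the posterior for Class B is 0.00136391 / 0.00492576 ≈ 0.277.

0.277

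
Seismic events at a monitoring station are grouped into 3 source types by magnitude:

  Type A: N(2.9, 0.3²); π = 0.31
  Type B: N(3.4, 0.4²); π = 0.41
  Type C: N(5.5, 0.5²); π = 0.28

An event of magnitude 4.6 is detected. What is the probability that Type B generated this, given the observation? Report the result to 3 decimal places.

0.093

Posterior ∝ prior × likelihood, so P(k | x) ∝ w_k f_k(x); normalise over all components.
Evaluate each component's likelihood at the observed value:
  p_A = (1/(0.3·√(2π)))·exp(−(4.6−2.9)²/(2·0.3²)) = 1.329808·exp(-16.05556) = 1.41563e-07
  p_B = (1/(0.4·√(2π)))·exp(−(4.6−3.4)²/(2·0.4²)) = 0.997356·exp(-4.50000) = 0.0110796
  p_C = (1/(0.5·√(2π)))·exp(−(4.6−5.5)²/(2·0.5²)) = 0.797885·exp(-1.62000) = 0.1579
Prior × likelihood for each component:
  w_A·p_A = 0.31 × 1.41563e-07 = 4.38845e-08
  w_B·p_B = 0.41 × 0.0110796 = 0.00454264
  w_C·p_C = 0.28 × 0.1579 = 0.0442121
Sum: 4.38845e-08 + 0.00454264 + 0.0442121 = 0.0487548
Responsibility of Type B: 0.00454264 / 0.0487548 ≈ 0.093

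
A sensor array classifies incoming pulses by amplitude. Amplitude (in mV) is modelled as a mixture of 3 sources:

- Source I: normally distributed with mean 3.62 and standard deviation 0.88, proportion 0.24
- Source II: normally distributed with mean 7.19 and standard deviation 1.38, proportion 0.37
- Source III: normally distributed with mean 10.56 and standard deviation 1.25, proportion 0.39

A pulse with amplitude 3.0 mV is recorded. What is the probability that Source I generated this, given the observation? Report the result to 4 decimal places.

0.9876

Posterior ∝ prior × likelihood, so P(k | x) ∝ π_k f_k(x); normalise over all components.
Normal densities:
  f_I = 0.353703
  f_II = 0.00287882
  f_III = 3.64017e-09
Unnormalised posteriors:
  π_I·f_I = 0.24 × 0.353703 = 0.0848888
  π_II·f_II = 0.37 × 0.00287882 = 0.00106516
  π_III·f_III = 0.39 × 3.64017e-09 = 1.41967e-09
Denominator: 0.0848888 + 0.00106516 + 1.41967e-09 = 0.0859539
So the posterior for Source I is 0.0848888 / 0.0859539 ≈ 0.9876.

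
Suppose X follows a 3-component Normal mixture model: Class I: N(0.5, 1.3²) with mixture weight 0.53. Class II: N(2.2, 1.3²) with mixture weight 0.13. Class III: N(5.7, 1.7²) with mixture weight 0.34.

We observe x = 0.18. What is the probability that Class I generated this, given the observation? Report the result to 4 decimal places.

0.9275

Posterior ∝ prior × likelihood, so P(k | x) ∝ w_k f_k(x); normalise over all components.
Evaluate each component's likelihood at the observed value:
  f_I = (1/(1.3·√(2π)))·exp(−(0.18−0.5)²/(2·1.3²)) = 0.306879·exp(-0.03030) = 0.297721
  f_II = (1/(1.3·√(2π)))·exp(−(0.18−2.2)²/(2·1.3²)) = 0.306879·exp(-1.20722) = 0.0917652
  f_III = (1/(1.7·√(2π)))·exp(−(0.18−5.7)²/(2·1.7²)) = 0.234672·exp(-5.27170) = 0.00120502
Weight by the priors:
  w_I·f_I = 0.53 × 0.297721 = 0.157792
  w_II·f_II = 0.13 × 0.0917652 = 0.0119295
  w_III·f_III = 0.34 × 0.00120502 = 0.000409706
Denominator: 0.157792 + 0.0119295 + 0.000409706 = 0.170131
Responsibility of Class I: 0.157792 / 0.170131 ≈ 0.9275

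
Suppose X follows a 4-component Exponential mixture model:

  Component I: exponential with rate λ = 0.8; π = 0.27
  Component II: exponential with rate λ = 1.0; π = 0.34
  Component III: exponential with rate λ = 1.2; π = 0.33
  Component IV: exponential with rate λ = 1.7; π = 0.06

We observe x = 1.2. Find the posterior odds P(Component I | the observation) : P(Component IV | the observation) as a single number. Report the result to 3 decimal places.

Posterior odds = (π_i f_i(x)) / (π_j f_j(x)); the normalising sum cancels.
Component likelihoods at x = 1.2:
  p_I = 0.306314
  p_II = 0.301194
  p_III = 0.284313
  p_IV = 0.221049
Posterior odds = (π_I·p_I) / (π_IV·p_IV) = (0.27·0.306314) / (0.06·0.221049) = 0.0827049 / 0.0132629 ≈ 6.236

6.236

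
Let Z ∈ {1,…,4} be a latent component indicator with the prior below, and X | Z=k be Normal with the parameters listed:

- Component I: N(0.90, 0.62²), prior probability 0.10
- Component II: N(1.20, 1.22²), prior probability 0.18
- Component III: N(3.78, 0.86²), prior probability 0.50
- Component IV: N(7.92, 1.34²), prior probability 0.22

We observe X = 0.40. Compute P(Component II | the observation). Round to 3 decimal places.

By Bayes' theorem, P(k | x) = π_k f_k(x) / Σ_j π_j f_j(x).
Normal densities:
  f_I = (1/(0.62·√(2π)))·exp(−(0.40−0.90)²/(2·0.62²)) = 0.643455·exp(-0.32518) = 0.464829
  f_II = (1/(1.22·√(2π)))·exp(−(0.40−1.20)²/(2·1.22²)) = 0.327002·exp(-0.21500) = 0.263742
  f_III = (1/(0.86·√(2π)))·exp(−(0.40−3.78)²/(2·0.86²)) = 0.463886·exp(-7.72336) = 0.000205209
  f_IV = (1/(1.34·√(2π)))·exp(−(0.40−7.92)²/(2·1.34²)) = 0.297718·exp(-15.74694) = 4.31517e-08
Multiply by the mixture weights:
  π_I·f_I = 0.10 × 0.464829 = 0.0464829
  π_II·f_II = 0.18 × 0.263742 = 0.0474735
  π_III·f_III = 0.50 × 0.000205209 = 0.000102605
  π_IV·f_IV = 0.22 × 4.31517e-08 = 9.49336e-09
Marginal: 0.0464829 + 0.0474735 + 0.000102605 + 9.49336e-09 = 0.094059
P(Component II | 0.40) ≈ 0.505

0.505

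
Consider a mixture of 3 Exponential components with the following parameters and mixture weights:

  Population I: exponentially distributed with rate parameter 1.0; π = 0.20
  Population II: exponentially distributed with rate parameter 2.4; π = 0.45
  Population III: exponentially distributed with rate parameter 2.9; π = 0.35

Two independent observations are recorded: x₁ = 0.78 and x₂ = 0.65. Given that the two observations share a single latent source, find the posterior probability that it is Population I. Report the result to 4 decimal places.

Posterior ∝ prior × likelihood, so P(k | x) ∝ w_k f_k(x); normalise over all components.
Since both observations come from the same component, the likelihood for component k is f_k(x₁)·f_k(x₂).
  f_I = [1.0·e^(−1.0·0.78) = 1.0·e^(−0.7800) = 0.458406] × [0.522046] = 0.239309
  f_II = [2.4·e^(−2.4·0.78) = 2.4·e^(−1.8720) = 0.369158] × [0.504327] = 0.186176
  f_III = [2.9·e^(−2.9·0.78) = 2.9·e^(−2.2620) = 0.302012] × [0.440304] = 0.132977
Multiply by the mixture weights:
  w_I·f_I = 0.20 × 0.239309 = 0.0478618
  w_II·f_II = 0.45 × 0.186176 = 0.0837792
  w_III·f_III = 0.35 × 0.132977 = 0.046542
Sum: 0.0478618 + 0.0837792 + 0.046542 = 0.178183
P(Population I | x₁, x₂) ≈ 0.2686

0.2686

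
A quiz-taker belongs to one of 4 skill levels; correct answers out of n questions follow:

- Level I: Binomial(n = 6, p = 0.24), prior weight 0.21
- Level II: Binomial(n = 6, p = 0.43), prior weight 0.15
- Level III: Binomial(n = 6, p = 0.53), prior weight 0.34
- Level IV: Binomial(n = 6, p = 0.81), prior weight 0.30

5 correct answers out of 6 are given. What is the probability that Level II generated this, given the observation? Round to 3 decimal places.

By Bayes' theorem, P(k | x) = P(Z=k) f_k(x) / Σ_j P(Z=j) f_j(x).
Binomial probabilities:
  p_I = 0.00363096
  p_II = 0.0502769
  p_III = 0.117931
  p_IV = 0.397493
Prior × likelihood for each component:
  P(Z=I)·p_I = 0.21 × 0.00363096 = 0.000762501
  P(Z=II)·p_II = 0.15 × 0.0502769 = 0.00754153
  P(Z=III)·p_III = 0.34 × 0.117931 = 0.0400966
  P(Z=IV)·p_IV = 0.30 × 0.397493 = 0.119248
Marginal: 0.000762501 + 0.00754153 + 0.0400966 + 0.119248 = 0.167649
So the posterior for Level II is 0.00754153 / 0.167649 ≈ 0.045.

0.045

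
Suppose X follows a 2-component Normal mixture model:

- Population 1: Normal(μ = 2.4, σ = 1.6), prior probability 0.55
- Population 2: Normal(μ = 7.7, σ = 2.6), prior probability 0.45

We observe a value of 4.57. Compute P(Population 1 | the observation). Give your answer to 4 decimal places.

By Bayes' theorem, P(k | x) = π_k f_k(x) / Σ_j π_j f_j(x).
Normal densities:
  p_1 = (1/(1.6·√(2π)))·exp(−(4.57−2.4)²/(2·1.6²)) = 0.249339·exp(-0.91971) = 0.0993954
  p_2 = (1/(2.6·√(2π)))·exp(−(4.57−7.7)²/(2·2.6²)) = 0.153439·exp(-0.72462) = 0.0743425
Prior × likelihood for each component:
  π_1·p_1 = 0.55 × 0.0993954 = 0.0546675
  π_2·p_2 = 0.45 × 0.0743425 = 0.0334541
Normaliser: 0.0546675 + 0.0334541 = 0.0881216
P(Population 1 | 4.57) = 0.0546675 / 0.0881216 ≈ 0.6204

0.6204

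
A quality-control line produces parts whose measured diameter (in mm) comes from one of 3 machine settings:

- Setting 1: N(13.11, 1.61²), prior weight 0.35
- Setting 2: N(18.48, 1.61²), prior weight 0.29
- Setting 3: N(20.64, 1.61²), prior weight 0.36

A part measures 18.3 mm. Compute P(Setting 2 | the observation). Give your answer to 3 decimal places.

Posterior ∝ prior × likelihood, so P(k | x) ∝ π_k f_k(x); normalise over all components.
Normal densities:
  f_1 = 0.0013727
  f_2 = 0.246246
  f_3 = 0.0861744
Weight by the priors:
  π_1·f_1 = 0.35 × 0.0013727 = 0.000480443
  π_2·f_2 = 0.29 × 0.246246 = 0.0714115
  π_3·f_3 = 0.36 × 0.0861744 = 0.0310228
Normaliser: 0.000480443 + 0.0714115 + 0.0310228 = 0.102915
Responsibility of Setting 2: 0.0714115 / 0.102915 ≈ 0.694

0.694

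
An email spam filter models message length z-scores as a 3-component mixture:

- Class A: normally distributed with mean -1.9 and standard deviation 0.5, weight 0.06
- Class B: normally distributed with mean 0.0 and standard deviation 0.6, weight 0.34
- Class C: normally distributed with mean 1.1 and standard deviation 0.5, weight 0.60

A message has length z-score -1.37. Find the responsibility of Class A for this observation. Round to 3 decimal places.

0.621

By Bayes' theorem, P(k | x) = P(Z=k) f_k(x) / Σ_j P(Z=j) f_j(x).
Normal densities:
  p_A = 0.454939
  p_B = 0.0490498
  p_C = 4.0065e-06
Weight by the priors:
  P(Z=A)·p_A = 0.06 × 0.454939 = 0.0272964
  P(Z=B)·p_B = 0.34 × 0.0490498 = 0.0166769
  P(Z=C)·p_C = 0.60 × 4.0065e-06 = 2.4039e-06
Denominator: 0.0272964 + 0.0166769 + 2.4039e-06 = 0.0439757
P(Class A | data) = 0.0272964 / 0.0439757 ≈ 0.621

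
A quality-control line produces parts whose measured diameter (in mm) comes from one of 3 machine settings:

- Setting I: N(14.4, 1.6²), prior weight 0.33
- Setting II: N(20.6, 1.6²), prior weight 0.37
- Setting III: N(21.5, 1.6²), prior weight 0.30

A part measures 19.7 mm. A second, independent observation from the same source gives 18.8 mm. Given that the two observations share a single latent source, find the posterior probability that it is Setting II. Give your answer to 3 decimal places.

0.814

The responsibility of component k is w_k f_k(x) divided by Σ_j w_j f_j(x).
Since both observations come from the same component, the likelihood for component k is f_k(x₁)·f_k(x₂).
  p_I = [0.00103302] × [0.00568348] = 5.87114e-06
  p_II = [0.212855] × [0.132423] = 0.0281868
  p_III = [0.132423] × [0.0600384] = 0.00795046
Unnormalised posteriors:
  w_I·p_I = 0.33 × 5.87114e-06 = 1.93747e-06
  w_II·p_II = 0.37 × 0.0281868 = 0.0104291
  w_III·p_III = 0.30 × 0.00795046 = 0.00238514
Normaliser: 1.93747e-06 + 0.0104291 + 0.00238514 = 0.0128162
P(Setting II | data) = 0.0104291 / 0.0128162 ≈ 0.814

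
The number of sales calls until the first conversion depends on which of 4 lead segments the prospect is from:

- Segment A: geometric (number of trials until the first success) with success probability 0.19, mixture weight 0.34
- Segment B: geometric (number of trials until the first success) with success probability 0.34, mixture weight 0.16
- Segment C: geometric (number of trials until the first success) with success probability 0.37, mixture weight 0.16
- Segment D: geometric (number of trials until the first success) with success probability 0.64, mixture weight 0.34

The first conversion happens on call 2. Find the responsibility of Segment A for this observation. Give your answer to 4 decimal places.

0.2567

Posterior ∝ prior × likelihood, so P(k | x) ∝ π_k f_k(x); normalise over all components.
Component likelihoods at x = 2:
  L_A = 0.19·(1−0.19)^1 = 0.19·0.81 = 0.1539
  L_B = 0.34·(1−0.34)^1 = 0.34·0.66 = 0.2244
  L_C = 0.37·(1−0.37)^1 = 0.37·0.63 = 0.2331
  L_D = 0.64·(1−0.64)^1 = 0.64·0.36 = 0.2304
Prior × likelihood for each component:
  π_A·L_A = 0.34 × 0.1539 = 0.052326
  π_B·L_B = 0.16 × 0.2244 = 0.035904
  π_C·L_C = 0.16 × 0.2331 = 0.037296
  π_D·L_D = 0.34 × 0.2304 = 0.078336
Normaliser: 0.052326 + 0.035904 + 0.037296 + 0.078336 = 0.203862
So the posterior for Segment A is 0.052326 / 0.203862 ≈ 0.2567.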